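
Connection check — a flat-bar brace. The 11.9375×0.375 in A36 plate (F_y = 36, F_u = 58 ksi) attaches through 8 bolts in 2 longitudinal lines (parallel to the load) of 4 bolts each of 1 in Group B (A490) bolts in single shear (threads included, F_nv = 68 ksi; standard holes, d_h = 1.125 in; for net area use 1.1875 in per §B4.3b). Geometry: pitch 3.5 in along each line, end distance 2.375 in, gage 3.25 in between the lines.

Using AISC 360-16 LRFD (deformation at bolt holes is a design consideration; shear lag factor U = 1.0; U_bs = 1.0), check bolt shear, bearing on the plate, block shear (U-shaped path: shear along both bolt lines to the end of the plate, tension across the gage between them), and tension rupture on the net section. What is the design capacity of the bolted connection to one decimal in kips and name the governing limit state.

156.0 kips (net-section rupture governs)

Bolt shear: A_b = π(1)²/4 = 0.7854 in². φR_n = 0.75 × 68 × 0.7854 × 8 × 1 = 320.4 kips.
Bearing (0.375 in plate, F_u = 58 ksi): end bolts L_c = 2.375 − 1.125/2 = 1.8125, R_n = min(1.2×1.8125×0.375×58, 2.4×1×0.375×58) = 47.306 kips/bolt; interior L_c = 3.5 − 1.125 = 2.375, R_n = 52.2 kips/bolt. φR_n = 0.75 × (2×47.306 + 6×52.2) = 305.9 kips.
Block shear: shear path 2×[2.375+3×3.5] = 2×12.875 in, A_gv = 9.6563, A_nv = 2×(12.875 − 3.5×1.1875)×0.375 = 6.5391 in²; tension across gage: (3.25 − 1×1.1875)×0.375 = 0.77344 in². R_n = min(0.6×58×6.5391, 0.6×36×9.6563) + 1.0×58×0.77344 = min(227.56, 208.58) + 44.86 = 253.44 kips. φR_n = 0.75 × 253.44 = 190.1 kips.
Tension rupture (net): A_n = (11.9375 − 2×1.1875)×0.375 = 3.5859 in² (U = 1.0, A_e = A_n). φR_n = 0.75 × 58 × 3.5859 = 156.0 kips.
Governing: min(320.4, 305.9, 190.1, 156.0) = 156.0 kips → net-section rupture.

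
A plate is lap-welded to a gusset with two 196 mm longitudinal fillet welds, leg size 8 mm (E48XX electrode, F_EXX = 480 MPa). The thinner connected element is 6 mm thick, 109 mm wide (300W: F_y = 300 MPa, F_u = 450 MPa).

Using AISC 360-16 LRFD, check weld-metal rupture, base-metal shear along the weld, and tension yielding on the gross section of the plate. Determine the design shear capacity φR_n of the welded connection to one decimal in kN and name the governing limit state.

Weld metal: throat = 0.707×8 = 5.656 mm, L = 2×196 = 392 mm. φR_n = 0.75 × 0.6 × 480 × 5.656 × 392 = 478.9 kN.
Base metal shear (6 mm plate): yield φR_n = 1.0×0.6×300×6×392 = 423.4 kN; rupture φR_n = 0.75×0.6×450×6×392 = 476.3 kN; take 423.4 kN (yield).
Tension yield (gross): A_g = 109×6 = 654 mm². φR_n = 0.90 × 300 × 654 = 176.6 kN.
Governing: min(478.9, 423.4, 176.6) = 176.6 kN → gross-section yield.

176.6 kN (gross-section yield governs)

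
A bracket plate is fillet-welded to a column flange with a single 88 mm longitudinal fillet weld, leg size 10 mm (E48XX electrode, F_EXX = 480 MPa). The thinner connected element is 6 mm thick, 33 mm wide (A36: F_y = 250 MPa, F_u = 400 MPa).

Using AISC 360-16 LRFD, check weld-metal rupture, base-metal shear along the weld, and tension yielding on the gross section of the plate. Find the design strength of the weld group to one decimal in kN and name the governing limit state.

44.6 kN (gross-section yield governs)

Weld metal: throat = 0.707×10 = 7.07 mm, L = 88 mm. φR_n = 0.75 × 0.6 × 480 × 7.07 × 88 = 134.4 kN.
Base metal shear (6 mm plate): yield φR_n = 1.0×0.6×250×6×88 = 79.2 kN; rupture φR_n = 0.75×0.6×400×6×88 = 95.0 kN; take 79.2 kN (yield).
Tension yield (gross): A_g = 33×6 = 198 mm². φR_n = 0.90 × 250 × 198 = 44.6 kN.
Governing: min(134.4, 79.2, 44.6) = 44.6 kN → gross-section yield.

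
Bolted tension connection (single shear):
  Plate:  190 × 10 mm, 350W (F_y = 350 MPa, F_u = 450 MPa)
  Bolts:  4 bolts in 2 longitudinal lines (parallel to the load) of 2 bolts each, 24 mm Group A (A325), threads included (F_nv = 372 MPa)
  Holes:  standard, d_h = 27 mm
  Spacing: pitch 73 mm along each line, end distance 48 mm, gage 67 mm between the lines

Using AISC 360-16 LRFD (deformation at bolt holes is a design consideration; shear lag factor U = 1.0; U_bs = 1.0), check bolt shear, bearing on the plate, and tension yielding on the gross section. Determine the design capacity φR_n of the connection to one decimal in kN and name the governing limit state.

504.9 kN (bolt shear governs)

Bolt shear: A_b = π(24)²/4 = 452.39 mm². φR_n = 0.75 × 372 × 452.39 × 4 × 1 = 504.9 kN.
Bearing (10 mm plate, F_u = 450 MPa): end bolts L_c = 48 − 27/2 = 34.5, R_n = min(1.2×34.5×10×450, 2.4×24×10×450) = 186.3 kN/bolt; interior L_c = 73 − 27 = 46, R_n = 248.4 kN/bolt. φR_n = 0.75 × (2×186.3 + 2×248.4) = 652.1 kN.
Tension yield (gross): A_g = 190×10 = 1900 mm². φR_n = 0.90 × 350 × 1900 = 598.5 kN.
Governing: min(504.9, 652.1, 598.5) = 504.9 kN → bolt shear.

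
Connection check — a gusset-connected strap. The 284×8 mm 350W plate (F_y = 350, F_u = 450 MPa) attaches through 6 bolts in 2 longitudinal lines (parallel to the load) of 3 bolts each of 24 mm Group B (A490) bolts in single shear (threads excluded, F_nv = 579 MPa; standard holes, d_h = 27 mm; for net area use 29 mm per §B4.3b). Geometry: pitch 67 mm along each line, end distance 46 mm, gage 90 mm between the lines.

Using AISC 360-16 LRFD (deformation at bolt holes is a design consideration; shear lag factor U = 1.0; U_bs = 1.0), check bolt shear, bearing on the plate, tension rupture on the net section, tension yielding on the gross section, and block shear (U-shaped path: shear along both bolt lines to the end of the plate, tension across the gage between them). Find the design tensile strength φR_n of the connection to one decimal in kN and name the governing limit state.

513.0 kN (block shear governs)

Bolt shear: A_b = π(24)²/4 = 452.39 mm². φR_n = 0.75 × 579 × 452.39 × 6 × 1 = 1178.7 kN.
Bearing (8 mm plate, F_u = 450 MPa): end bolts L_c = 46 − 27/2 = 32.5, R_n = min(1.2×32.5×8×450, 2.4×24×8×450) = 140.4 kN/bolt; interior L_c = 67 − 27 = 40, R_n = 172.8 kN/bolt. φR_n = 0.75 × (2×140.4 + 4×172.8) = 729.0 kN.
Tension rupture (net): A_n = (284 − 2×29)×8 = 1808 mm² (U = 1.0, A_e = A_n). φR_n = 0.75 × 450 × 1808 = 610.2 kN.
Tension yield (gross): A_g = 284×8 = 2272 mm². φR_n = 0.90 × 350 × 2272 = 715.7 kN.
Block shear: shear path 2×[46+2×67] = 2×180 mm, A_gv = 2880, A_nv = 2×(180 − 2.5×29)×8 = 1720 mm²; tension across gage: (90 − 1×29)×8 = 488 mm². R_n = min(0.6×450×1720, 0.6×350×2880) + 1.0×450×488 = min(464.4, 604.8) + 219.6 = 684 kN. φR_n = 0.75 × 684 = 513.0 kN.
Governing: min(1178.7, 729.0, 610.2, 715.7, 513.0) = 513.0 kN → block shear.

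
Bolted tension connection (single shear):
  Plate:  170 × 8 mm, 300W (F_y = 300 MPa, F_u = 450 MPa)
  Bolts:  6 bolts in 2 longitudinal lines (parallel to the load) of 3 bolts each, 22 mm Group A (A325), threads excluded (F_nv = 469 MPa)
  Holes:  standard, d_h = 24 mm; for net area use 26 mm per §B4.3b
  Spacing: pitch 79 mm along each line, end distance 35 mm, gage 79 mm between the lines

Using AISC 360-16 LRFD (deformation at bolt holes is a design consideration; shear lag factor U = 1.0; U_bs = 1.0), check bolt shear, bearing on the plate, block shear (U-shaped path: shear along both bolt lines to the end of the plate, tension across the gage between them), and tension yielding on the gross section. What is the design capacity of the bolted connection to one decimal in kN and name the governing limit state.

Bolt shear: A_b = π(22)²/4 = 380.13 mm². φR_n = 0.75 × 469 × 380.13 × 6 × 1 = 802.3 kN.
Bearing (8 mm plate, F_u = 450 MPa): end bolts L_c = 35 − 24/2 = 23, R_n = min(1.2×23×8×450, 2.4×22×8×450) = 99.36 kN/bolt; interior L_c = 79 − 24 = 55, R_n = 190.08 kN/bolt. φR_n = 0.75 × (2×99.36 + 4×190.08) = 719.3 kN.
Block shear: shear path 2×[35+2×79] = 2×193 mm, A_gv = 3088, A_nv = 2×(193 − 2.5×26)×8 = 2048 mm²; tension across gage: (79 − 1×26)×8 = 424 mm². R_n = min(0.6×450×2048, 0.6×300×3088) + 1.0×450×424 = min(552.96, 555.84) + 190.8 = 743.76 kN. φR_n = 0.75 × 743.76 = 557.8 kN.
Tension yield (gross): A_g = 170×8 = 1360 mm². φR_n = 0.90 × 300 × 1360 = 367.2 kN.
Governing: min(802.3, 719.3, 557.8, 367.2) = 367.2 kN → gross-section yield.

367.2 kN (gross-section yield governs)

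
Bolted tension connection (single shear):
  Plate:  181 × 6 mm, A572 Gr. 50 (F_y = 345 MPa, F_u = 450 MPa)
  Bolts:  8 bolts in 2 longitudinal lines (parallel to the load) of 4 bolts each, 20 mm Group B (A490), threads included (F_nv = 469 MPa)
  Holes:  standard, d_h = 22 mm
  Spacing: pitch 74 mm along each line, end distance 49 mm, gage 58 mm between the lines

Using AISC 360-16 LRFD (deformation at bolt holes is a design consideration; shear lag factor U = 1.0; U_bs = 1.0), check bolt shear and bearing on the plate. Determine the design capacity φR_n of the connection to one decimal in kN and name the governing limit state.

Bolt shear: A_b = π(20)²/4 = 314.16 mm². φR_n = 0.75 × 469 × 314.16 × 8 × 1 = 884.0 kN.
Bearing (6 mm plate, F_u = 450 MPa): end bolts L_c = 49 − 22/2 = 38, R_n = min(1.2×38×6×450, 2.4×20×6×450) = 123.12 kN/bolt; interior L_c = 74 − 22 = 52, R_n = 129.6 kN/bolt. φR_n = 0.75 × (2×123.12 + 6×129.6) = 767.9 kN.
Governing: min(884.0, 767.9) = 767.9 kN → bearing.

767.9 kN (bearing governs)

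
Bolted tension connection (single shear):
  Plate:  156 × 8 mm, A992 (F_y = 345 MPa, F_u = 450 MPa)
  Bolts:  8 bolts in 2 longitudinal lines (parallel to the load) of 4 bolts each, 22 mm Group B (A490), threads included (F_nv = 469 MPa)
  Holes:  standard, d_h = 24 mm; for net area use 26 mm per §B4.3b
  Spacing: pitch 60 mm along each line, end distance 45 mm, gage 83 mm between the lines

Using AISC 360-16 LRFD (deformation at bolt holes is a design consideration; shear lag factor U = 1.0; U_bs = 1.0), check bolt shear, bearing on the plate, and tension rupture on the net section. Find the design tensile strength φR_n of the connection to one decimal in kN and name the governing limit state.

280.8 kN (net-section rupture governs)

Bolt shear: A_b = π(22)²/4 = 380.13 mm². φR_n = 0.75 × 469 × 380.13 × 8 × 1 = 1069.7 kN.
Bearing (8 mm plate, F_u = 450 MPa): end bolts L_c = 45 − 24/2 = 33, R_n = min(1.2×33×8×450, 2.4×22×8×450) = 142.56 kN/bolt; interior L_c = 60 − 24 = 36, R_n = 155.52 kN/bolt. φR_n = 0.75 × (2×142.56 + 6×155.52) = 913.7 kN.
Tension rupture (net): A_n = (156 − 2×26)×8 = 832 mm² (U = 1.0, A_e = A_n). φR_n = 0.75 × 450 × 832 = 280.8 kN.
Governing: min(1069.7, 913.7, 280.8) = 280.8 kN → net-section rupture.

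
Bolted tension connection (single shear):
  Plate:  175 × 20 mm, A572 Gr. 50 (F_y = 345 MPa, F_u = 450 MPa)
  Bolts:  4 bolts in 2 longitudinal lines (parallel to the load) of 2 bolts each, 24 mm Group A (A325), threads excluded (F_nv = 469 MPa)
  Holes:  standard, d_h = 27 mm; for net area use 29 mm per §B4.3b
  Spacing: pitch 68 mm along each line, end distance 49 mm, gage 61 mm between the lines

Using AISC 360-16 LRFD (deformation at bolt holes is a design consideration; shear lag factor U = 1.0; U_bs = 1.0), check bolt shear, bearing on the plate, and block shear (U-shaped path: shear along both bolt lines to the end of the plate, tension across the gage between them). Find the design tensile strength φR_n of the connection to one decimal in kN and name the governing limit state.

636.5 kN (bolt shear governs)

Bolt shear: A_b = π(24)²/4 = 452.39 mm². φR_n = 0.75 × 469 × 452.39 × 4 × 1 = 636.5 kN.
Bearing (20 mm plate, F_u = 450 MPa): end bolts L_c = 49 − 27/2 = 35.5, R_n = min(1.2×35.5×20×450, 2.4×24×20×450) = 383.4 kN/bolt; interior L_c = 68 − 27 = 41, R_n = 442.8 kN/bolt. φR_n = 0.75 × (2×383.4 + 2×442.8) = 1239.3 kN.
Block shear: shear path 2×[49+1×68] = 2×117 mm, A_gv = 4680, A_nv = 2×(117 − 1.5×29)×20 = 2940 mm²; tension across gage: (61 − 1×29)×20 = 640 mm². R_n = min(0.6×450×2940, 0.6×345×4680) + 1.0×450×640 = min(793.8, 968.76) + 288 = 1081.8 kN. φR_n = 0.75 × 1081.8 = 811.4 kN.
Governing: min(636.5, 1239.3, 811.4) = 636.5 kN → bolt shear.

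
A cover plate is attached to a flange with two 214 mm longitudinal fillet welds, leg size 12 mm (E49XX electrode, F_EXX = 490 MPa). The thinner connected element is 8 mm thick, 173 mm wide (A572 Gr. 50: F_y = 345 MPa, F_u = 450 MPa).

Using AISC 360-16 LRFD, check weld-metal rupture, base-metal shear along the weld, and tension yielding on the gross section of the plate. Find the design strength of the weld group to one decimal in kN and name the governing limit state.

Weld metal: throat = 0.707×12 = 8.484 mm, L = 2×214 = 428 mm. φR_n = 0.75 × 0.6 × 490 × 8.484 × 428 = 800.7 kN.
Base metal shear (8 mm plate): yield φR_n = 1.0×0.6×345×8×428 = 708.8 kN; rupture φR_n = 0.75×0.6×450×8×428 = 693.4 kN; take 693.4 kN (rupture).
Tension yield (gross): A_g = 173×8 = 1384 mm². φR_n = 0.90 × 345 × 1384 = 429.7 kN.
Governing: min(800.7, 693.4, 429.7) = 429.7 kN → gross-section yield.

429.7 kN (gross-section yield governs)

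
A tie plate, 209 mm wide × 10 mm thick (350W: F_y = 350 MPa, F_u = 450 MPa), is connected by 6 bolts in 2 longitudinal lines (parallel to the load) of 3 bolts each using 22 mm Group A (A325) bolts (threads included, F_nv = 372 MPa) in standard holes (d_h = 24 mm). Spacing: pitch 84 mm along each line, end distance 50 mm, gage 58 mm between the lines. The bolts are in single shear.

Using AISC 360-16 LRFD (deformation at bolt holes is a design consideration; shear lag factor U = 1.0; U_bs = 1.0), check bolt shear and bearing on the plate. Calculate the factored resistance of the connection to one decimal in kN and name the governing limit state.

636.3 kN (bolt shear governs)

Bolt shear: A_b = π(22)²/4 = 380.13 mm². φR_n = 0.75 × 372 × 380.13 × 6 × 1 = 636.3 kN.
Bearing (10 mm plate, F_u = 450 MPa): end bolts L_c = 50 − 24/2 = 38, R_n = min(1.2×38×10×450, 2.4×22×10×450) = 205.2 kN/bolt; interior L_c = 84 − 24 = 60, R_n = 237.6 kN/bolt. φR_n = 0.75 × (2×205.2 + 4×237.6) = 1020.6 kN.
Governing: min(636.3, 1020.6) = 636.3 kN → bolt shear.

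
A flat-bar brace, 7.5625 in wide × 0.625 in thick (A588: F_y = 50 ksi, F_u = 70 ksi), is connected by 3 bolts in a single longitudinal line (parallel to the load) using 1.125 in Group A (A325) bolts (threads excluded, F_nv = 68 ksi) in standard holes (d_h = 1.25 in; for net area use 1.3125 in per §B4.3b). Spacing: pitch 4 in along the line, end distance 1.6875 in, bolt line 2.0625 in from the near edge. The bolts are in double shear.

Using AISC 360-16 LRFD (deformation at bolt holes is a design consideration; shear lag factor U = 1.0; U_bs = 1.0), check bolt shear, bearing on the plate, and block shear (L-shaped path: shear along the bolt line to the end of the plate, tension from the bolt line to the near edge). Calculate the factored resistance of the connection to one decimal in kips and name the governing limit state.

172.3 kips (block shear governs)

Bolt shear: A_b = π(1.125)²/4 = 0.99402 in². φR_n = 0.75 × 68 × 0.99402 × 3 × 2 = 304.2 kips.
Bearing (0.625 in plate, F_u = 70 ksi): end bolts L_c = 1.6875 − 1.25/2 = 1.0625, R_n = min(1.2×1.0625×0.625×70, 2.4×1.125×0.625×70) = 55.781 kips/bolt; interior L_c = 4 − 1.25 = 2.75, R_n = 118.13 kips/bolt. φR_n = 0.75 × (1×55.781 + 2×118.13) = 219.0 kips.
Block shear: shear path 1×[1.6875+2×4] = 1×9.6875 in, A_gv = 6.0547, A_nv = 1×(9.6875 − 2.5×1.3125)×0.625 = 4.0039 in²; tension to near edge: (2.0625 − 0.5×1.3125)×0.625 = 0.87891 in². R_n = min(0.6×70×4.0039, 0.6×50×6.0547) + 1.0×70×0.87891 = min(168.16, 181.64) + 61.524 = 229.68 kips. φR_n = 0.75 × 229.68 = 172.3 kips.
Governing: min(304.2, 219.0, 172.3) = 172.3 kips → block shear.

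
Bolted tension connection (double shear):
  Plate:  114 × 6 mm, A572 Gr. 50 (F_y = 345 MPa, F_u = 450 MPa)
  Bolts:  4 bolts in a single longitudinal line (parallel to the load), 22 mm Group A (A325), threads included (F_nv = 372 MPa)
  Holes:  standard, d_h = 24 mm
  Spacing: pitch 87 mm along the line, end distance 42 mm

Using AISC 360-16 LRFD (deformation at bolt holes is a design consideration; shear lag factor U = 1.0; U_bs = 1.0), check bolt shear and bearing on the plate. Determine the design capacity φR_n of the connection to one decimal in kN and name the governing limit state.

393.7 kN (bearing governs)

Bolt shear: A_b = π(22)²/4 = 380.13 mm². φR_n = 0.75 × 372 × 380.13 × 4 × 2 = 848.5 kN.
Bearing (6 mm plate, F_u = 450 MPa): end bolts L_c = 42 − 24/2 = 30, R_n = min(1.2×30×6×450, 2.4×22×6×450) = 97.2 kN/bolt; interior L_c = 87 − 24 = 63, R_n = 142.56 kN/bolt. φR_n = 0.75 × (1×97.2 + 3×142.56) = 393.7 kN.
Governing: min(848.5, 393.7) = 393.7 kN → bearing.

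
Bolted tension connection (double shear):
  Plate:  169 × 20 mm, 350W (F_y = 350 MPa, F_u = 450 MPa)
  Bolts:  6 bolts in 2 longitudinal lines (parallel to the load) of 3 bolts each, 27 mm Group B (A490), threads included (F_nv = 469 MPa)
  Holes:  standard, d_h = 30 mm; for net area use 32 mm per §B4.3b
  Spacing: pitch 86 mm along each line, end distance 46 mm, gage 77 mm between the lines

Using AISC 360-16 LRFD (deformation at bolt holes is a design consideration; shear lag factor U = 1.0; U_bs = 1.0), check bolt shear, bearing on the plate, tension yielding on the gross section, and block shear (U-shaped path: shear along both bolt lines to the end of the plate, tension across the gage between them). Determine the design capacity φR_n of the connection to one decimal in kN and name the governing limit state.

Bolt shear: A_b = π(27)²/4 = 572.56 mm². φR_n = 0.75 × 469 × 572.56 × 6 × 2 = 2416.8 kN.
Bearing (20 mm plate, F_u = 450 MPa): end bolts L_c = 46 − 30/2 = 31, R_n = min(1.2×31×20×450, 2.4×27×20×450) = 334.8 kN/bolt; interior L_c = 86 − 30 = 56, R_n = 583.2 kN/bolt. φR_n = 0.75 × (2×334.8 + 4×583.2) = 2251.8 kN.
Tension yield (gross): A_g = 169×20 = 3380 mm². φR_n = 0.90 × 350 × 3380 = 1064.7 kN.
Block shear: shear path 2×[46+2×86] = 2×218 mm, A_gv = 8720, A_nv = 2×(218 − 2.5×32)×20 = 5520 mm²; tension across gage: (77 − 1×32)×20 = 900 mm². R_n = min(0.6×450×5520, 0.6×350×8720) + 1.0×450×900 = min(1490.4, 1831.2) + 405 = 1895.4 kN. φR_n = 0.75 × 1895.4 = 1421.6 kN.
Governing: min(2416.8, 2251.8, 1064.7, 1421.6) = 1064.7 kN → gross-section yield.

1064.7 kN (gross-section yield governs)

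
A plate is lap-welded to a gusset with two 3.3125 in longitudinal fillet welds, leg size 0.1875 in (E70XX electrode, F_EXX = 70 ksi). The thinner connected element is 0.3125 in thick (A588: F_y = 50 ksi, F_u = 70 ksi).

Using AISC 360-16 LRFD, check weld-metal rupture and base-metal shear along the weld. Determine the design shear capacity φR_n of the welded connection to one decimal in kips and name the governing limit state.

Weld metal: throat = 0.707×0.1875 = 0.13256 in, L = 2×3.3125 = 6.625 in. φR_n = 0.75 × 0.6 × 70 × 0.13256 × 6.625 = 27.7 kips.
Base metal shear (0.3125 in plate): yield φR_n = 1.0×0.6×50×0.3125×6.625 = 62.1 kips; rupture φR_n = 0.75×0.6×70×0.3125×6.625 = 65.2 kips; take 62.1 kips (yield).
Governing: min(27.7, 62.1) = 27.7 kips → weld metal.

27.7 kips (weld metal governs)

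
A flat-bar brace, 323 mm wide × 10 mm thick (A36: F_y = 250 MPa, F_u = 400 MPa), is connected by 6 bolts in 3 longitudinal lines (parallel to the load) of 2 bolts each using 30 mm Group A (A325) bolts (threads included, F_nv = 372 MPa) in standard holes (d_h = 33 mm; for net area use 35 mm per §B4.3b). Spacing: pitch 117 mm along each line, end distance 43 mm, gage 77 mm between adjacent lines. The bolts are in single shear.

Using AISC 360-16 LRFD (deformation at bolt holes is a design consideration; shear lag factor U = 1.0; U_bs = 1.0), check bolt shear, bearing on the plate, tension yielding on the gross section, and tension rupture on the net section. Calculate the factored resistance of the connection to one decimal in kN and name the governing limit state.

654.0 kN (net-section rupture governs)

Bolt shear: A_b = π(30)²/4 = 706.86 mm². φR_n = 0.75 × 372 × 706.86 × 6 × 1 = 1183.3 kN.
Bearing (10 mm plate, F_u = 400 MPa): end bolts L_c = 43 − 33/2 = 26.5, R_n = min(1.2×26.5×10×400, 2.4×30×10×400) = 127.2 kN/bolt; interior L_c = 117 − 33 = 84, R_n = 288 kN/bolt. φR_n = 0.75 × (3×127.2 + 3×288) = 934.2 kN.
Tension yield (gross): A_g = 323×10 = 3230 mm². φR_n = 0.90 × 250 × 3230 = 726.8 kN.
Tension rupture (net): A_n = (323 − 3×35)×10 = 2180 mm² (U = 1.0, A_e = A_n). φR_n = 0.75 × 400 × 2180 = 654.0 kN.
Governing: min(1183.3, 934.2, 726.8, 654.0) = 654.0 kN → net-section rupture.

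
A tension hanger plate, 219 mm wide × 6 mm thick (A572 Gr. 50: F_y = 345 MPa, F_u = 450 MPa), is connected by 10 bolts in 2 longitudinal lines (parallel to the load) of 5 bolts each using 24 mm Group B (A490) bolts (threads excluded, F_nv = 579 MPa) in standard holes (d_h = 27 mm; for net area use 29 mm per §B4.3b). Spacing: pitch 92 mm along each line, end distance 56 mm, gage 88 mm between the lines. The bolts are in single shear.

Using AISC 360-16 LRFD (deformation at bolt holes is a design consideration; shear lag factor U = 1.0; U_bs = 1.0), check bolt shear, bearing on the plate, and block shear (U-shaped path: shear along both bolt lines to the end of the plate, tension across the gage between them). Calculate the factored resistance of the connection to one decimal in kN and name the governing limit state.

Bolt shear: A_b = π(24)²/4 = 452.39 mm². φR_n = 0.75 × 579 × 452.39 × 10 × 1 = 1964.5 kN.
Bearing (6 mm plate, F_u = 450 MPa): end bolts L_c = 56 − 27/2 = 42.5, R_n = min(1.2×42.5×6×450, 2.4×24×6×450) = 137.7 kN/bolt; interior L_c = 92 − 27 = 65, R_n = 155.52 kN/bolt. φR_n = 0.75 × (2×137.7 + 8×155.52) = 1139.7 kN.
Block shear: shear path 2×[56+4×92] = 2×424 mm, A_gv = 5088, A_nv = 2×(424 − 4.5×29)×6 = 3522 mm²; tension across gage: (88 − 1×29)×6 = 354 mm². R_n = min(0.6×450×3522, 0.6×345×5088) + 1.0×450×354 = min(950.94, 1053.2) + 159.3 = 1110.2 kN. φR_n = 0.75 × 1110.2 = 832.7 kN.
Governing: min(1964.5, 1139.7, 832.7) = 832.7 kN → block shear.

832.7 kN (block shear governs)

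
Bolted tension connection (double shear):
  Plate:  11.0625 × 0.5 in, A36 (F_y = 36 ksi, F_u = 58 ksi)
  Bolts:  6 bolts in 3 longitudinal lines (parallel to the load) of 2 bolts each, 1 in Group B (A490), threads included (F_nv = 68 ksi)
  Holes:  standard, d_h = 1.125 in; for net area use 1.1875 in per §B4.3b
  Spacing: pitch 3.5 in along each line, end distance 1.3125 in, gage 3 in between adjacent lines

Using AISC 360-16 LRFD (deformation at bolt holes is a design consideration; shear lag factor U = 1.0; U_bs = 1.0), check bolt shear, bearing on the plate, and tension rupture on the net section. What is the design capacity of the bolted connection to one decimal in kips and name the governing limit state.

163.1 kips (net-section rupture governs)

Bolt shear: A_b = π(1)²/4 = 0.7854 in². φR_n = 0.75 × 68 × 0.7854 × 6 × 2 = 480.7 kips.
Bearing (0.5 in plate, F_u = 58 ksi): end bolts L_c = 1.3125 − 1.125/2 = 0.75, R_n = min(1.2×0.75×0.5×58, 2.4×1×0.5×58) = 26.1 kips/bolt; interior L_c = 3.5 − 1.125 = 2.375, R_n = 69.6 kips/bolt. φR_n = 0.75 × (3×26.1 + 3×69.6) = 215.3 kips.
Tension rupture (net): A_n = (11.0625 − 3×1.1875)×0.5 = 3.75 in² (U = 1.0, A_e = A_n). φR_n = 0.75 × 58 × 3.75 = 163.1 kips.
Governing: min(480.7, 215.3, 163.1) = 163.1 kips → net-section rupture.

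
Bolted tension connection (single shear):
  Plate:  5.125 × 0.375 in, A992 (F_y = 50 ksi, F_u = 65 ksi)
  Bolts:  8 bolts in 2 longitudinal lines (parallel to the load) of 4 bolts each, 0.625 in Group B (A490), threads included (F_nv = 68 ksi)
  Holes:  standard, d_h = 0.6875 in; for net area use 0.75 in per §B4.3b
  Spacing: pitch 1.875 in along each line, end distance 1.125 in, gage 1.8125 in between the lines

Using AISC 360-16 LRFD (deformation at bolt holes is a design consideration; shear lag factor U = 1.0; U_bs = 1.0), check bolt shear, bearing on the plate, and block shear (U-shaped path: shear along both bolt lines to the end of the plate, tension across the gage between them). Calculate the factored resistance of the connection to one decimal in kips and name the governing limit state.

Bolt shear: A_b = π(0.625)²/4 = 0.3068 in². φR_n = 0.75 × 68 × 0.3068 × 8 × 1 = 125.2 kips.
Bearing (0.375 in plate, F_u = 65 ksi): end bolts L_c = 1.125 − 0.6875/2 = 0.78125, R_n = min(1.2×0.78125×0.375×65, 2.4×0.625×0.375×65) = 22.852 kips/bolt; interior L_c = 1.875 − 0.6875 = 1.1875, R_n = 34.734 kips/bolt. φR_n = 0.75 × (2×22.852 + 6×34.734) = 190.6 kips.
Block shear: shear path 2×[1.125+3×1.875] = 2×6.75 in, A_gv = 5.0625, A_nv = 2×(6.75 − 3.5×0.75)×0.375 = 3.0938 in²; tension across gage: (1.8125 − 1×0.75)×0.375 = 0.39844 in². R_n = min(0.6×65×3.0938, 0.6×50×5.0625) + 1.0×65×0.39844 = min(120.66, 151.88) + 25.899 = 146.56 kips. φR_n = 0.75 × 146.56 = 109.9 kips.
Governing: min(125.2, 190.6, 109.9) = 109.9 kips → block shear.

109.9 kips (block shear governs)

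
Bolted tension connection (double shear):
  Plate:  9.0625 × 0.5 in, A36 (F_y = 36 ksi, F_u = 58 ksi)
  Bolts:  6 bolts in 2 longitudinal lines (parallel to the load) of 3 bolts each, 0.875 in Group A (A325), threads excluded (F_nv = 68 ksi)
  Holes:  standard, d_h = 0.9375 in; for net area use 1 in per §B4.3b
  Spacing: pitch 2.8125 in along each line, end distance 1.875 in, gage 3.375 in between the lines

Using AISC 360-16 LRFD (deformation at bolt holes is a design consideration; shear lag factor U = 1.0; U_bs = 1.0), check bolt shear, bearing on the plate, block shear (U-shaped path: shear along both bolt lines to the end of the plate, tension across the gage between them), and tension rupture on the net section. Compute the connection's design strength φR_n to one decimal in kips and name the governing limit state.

Bolt shear: A_b = π(0.875)²/4 = 0.60132 in². φR_n = 0.75 × 68 × 0.60132 × 6 × 2 = 368.0 kips.
Bearing (0.5 in plate, F_u = 58 ksi): end bolts L_c = 1.875 − 0.9375/2 = 1.40625, R_n = min(1.2×1.40625×0.5×58, 2.4×0.875×0.5×58) = 48.938 kips/bolt; interior L_c = 2.8125 − 0.9375 = 1.875, R_n = 60.9 kips/bolt. φR_n = 0.75 × (2×48.938 + 4×60.9) = 256.1 kips.
Block shear: shear path 2×[1.875+2×2.8125] = 2×7.5 in, A_gv = 7.5, A_nv = 2×(7.5 − 2.5×1)×0.5 = 5 in²; tension across gage: (3.375 − 1×1)×0.5 = 1.1875 in². R_n = min(0.6×58×5, 0.6×36×7.5) + 1.0×58×1.1875 = min(174, 162) + 68.875 = 230.88 kips. φR_n = 0.75 × 230.88 = 173.2 kips.
Tension rupture (net): A_n = (9.0625 − 2×1)×0.5 = 3.5313 in² (U = 1.0, A_e = A_n). φR_n = 0.75 × 58 × 3.5313 = 153.6 kips.
Governing: min(368.0, 256.1, 173.2, 153.6) = 153.6 kips → net-section rupture.

153.6 kips (net-section rupture governs)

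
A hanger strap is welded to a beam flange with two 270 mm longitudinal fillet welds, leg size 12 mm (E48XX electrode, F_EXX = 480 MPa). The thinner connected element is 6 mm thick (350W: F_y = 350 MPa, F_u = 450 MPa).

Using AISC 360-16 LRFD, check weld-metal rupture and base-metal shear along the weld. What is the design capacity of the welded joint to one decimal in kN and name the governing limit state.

656.1 kN (base-metal shear governs)

Weld metal: throat = 0.707×12 = 8.484 mm, L = 2×270 = 540 mm. φR_n = 0.75 × 0.6 × 480 × 8.484 × 540 = 989.6 kN.
Base metal shear (6 mm plate): yield φR_n = 1.0×0.6×350×6×540 = 680.4 kN; rupture φR_n = 0.75×0.6×450×6×540 = 656.1 kN; take 656.1 kN (rupture).
Governing: min(989.6, 656.1) = 656.1 kN → base-metal shear.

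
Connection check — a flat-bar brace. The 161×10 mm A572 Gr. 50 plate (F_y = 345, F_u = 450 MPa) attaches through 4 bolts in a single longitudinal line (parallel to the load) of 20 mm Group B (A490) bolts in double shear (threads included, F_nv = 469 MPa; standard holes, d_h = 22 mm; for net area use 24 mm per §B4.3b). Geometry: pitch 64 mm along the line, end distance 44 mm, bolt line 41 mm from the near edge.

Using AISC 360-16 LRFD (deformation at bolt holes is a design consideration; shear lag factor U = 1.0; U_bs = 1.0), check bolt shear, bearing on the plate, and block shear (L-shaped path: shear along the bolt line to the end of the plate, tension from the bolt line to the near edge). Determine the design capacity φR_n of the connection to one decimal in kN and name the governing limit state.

405.7 kN (block shear governs)

Bolt shear: A_b = π(20)²/4 = 314.16 mm². φR_n = 0.75 × 469 × 314.16 × 4 × 2 = 884.0 kN.
Bearing (10 mm plate, F_u = 450 MPa): end bolts L_c = 44 − 22/2 = 33, R_n = min(1.2×33×10×450, 2.4×20×10×450) = 178.2 kN/bolt; interior L_c = 64 − 22 = 42, R_n = 216 kN/bolt. φR_n = 0.75 × (1×178.2 + 3×216) = 619.7 kN.
Block shear: shear path 1×[44+3×64] = 1×236 mm, A_gv = 2360, A_nv = 1×(236 − 3.5×24)×10 = 1520 mm²; tension to near edge: (41 − 0.5×24)×10 = 290 mm². R_n = min(0.6×450×1520, 0.6×345×2360) + 1.0×450×290 = min(410.4, 488.52) + 130.5 = 540.9 kN. φR_n = 0.75 × 540.9 = 405.7 kN.
Governing: min(884.0, 619.7, 405.7) = 405.7 kN → block shear.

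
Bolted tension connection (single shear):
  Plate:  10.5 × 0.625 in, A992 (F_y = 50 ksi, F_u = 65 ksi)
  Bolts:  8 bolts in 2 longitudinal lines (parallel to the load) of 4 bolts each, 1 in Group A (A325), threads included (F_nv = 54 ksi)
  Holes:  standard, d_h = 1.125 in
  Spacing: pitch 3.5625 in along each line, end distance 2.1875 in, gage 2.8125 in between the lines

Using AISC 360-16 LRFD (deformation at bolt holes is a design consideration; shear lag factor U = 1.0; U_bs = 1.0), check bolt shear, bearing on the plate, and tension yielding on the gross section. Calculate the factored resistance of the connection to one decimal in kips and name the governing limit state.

Bolt shear: A_b = π(1)²/4 = 0.7854 in². φR_n = 0.75 × 54 × 0.7854 × 8 × 1 = 254.5 kips.
Bearing (0.625 in plate, F_u = 65 ksi): end bolts L_c = 2.1875 − 1.125/2 = 1.625, R_n = min(1.2×1.625×0.625×65, 2.4×1×0.625×65) = 79.219 kips/bolt; interior L_c = 3.5625 − 1.125 = 2.4375, R_n = 97.5 kips/bolt. φR_n = 0.75 × (2×79.219 + 6×97.5) = 557.6 kips.
Tension yield (gross): A_g = 10.5×0.625 = 6.5625 in². φR_n = 0.90 × 50 × 6.5625 = 295.3 kips.
Governing: min(254.5, 557.6, 295.3) = 254.5 kips → bolt shear.

254.5 kips (bolt shear governs)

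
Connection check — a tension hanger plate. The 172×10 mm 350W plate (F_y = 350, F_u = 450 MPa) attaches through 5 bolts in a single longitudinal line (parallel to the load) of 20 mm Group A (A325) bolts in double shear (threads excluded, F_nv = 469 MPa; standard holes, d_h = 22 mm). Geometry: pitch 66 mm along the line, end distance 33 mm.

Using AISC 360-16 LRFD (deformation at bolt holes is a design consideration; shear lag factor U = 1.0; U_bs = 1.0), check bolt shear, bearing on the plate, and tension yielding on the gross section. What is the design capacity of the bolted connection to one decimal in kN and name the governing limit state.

541.8 kN (gross-section yield governs)

Bolt shear: A_b = π(20)²/4 = 314.16 mm². φR_n = 0.75 × 469 × 314.16 × 5 × 2 = 1105.1 kN.
Bearing (10 mm plate, F_u = 450 MPa): end bolts L_c = 33 − 22/2 = 22, R_n = min(1.2×22×10×450, 2.4×20×10×450) = 118.8 kN/bolt; interior L_c = 66 − 22 = 44, R_n = 216 kN/bolt. φR_n = 0.75 × (1×118.8 + 4×216) = 737.1 kN.
Tension yield (gross): A_g = 172×10 = 1720 mm². φR_n = 0.90 × 350 × 1720 = 541.8 kN.
Governing: min(1105.1, 737.1, 541.8) = 541.8 kN → gross-section yield.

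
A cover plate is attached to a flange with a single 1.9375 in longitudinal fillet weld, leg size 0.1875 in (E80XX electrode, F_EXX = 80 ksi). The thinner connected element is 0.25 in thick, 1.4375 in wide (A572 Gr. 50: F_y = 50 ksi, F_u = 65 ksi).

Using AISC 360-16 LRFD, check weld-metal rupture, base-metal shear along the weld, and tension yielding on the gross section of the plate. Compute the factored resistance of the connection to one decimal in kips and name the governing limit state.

Weld metal: throat = 0.707×0.1875 = 0.13256 in, L = 1.9375 in. φR_n = 0.75 × 0.6 × 80 × 0.13256 × 1.9375 = 9.2 kips.
Base metal shear (0.25 in plate): yield φR_n = 1.0×0.6×50×0.25×1.9375 = 14.5 kips; rupture φR_n = 0.75×0.6×65×0.25×1.9375 = 14.2 kips; take 14.2 kips (rupture).
Tension yield (gross): A_g = 1.4375×0.25 = 0.35938 in². φR_n = 0.90 × 50 × 0.35938 = 16.2 kips.
Governing: min(9.2, 14.2, 16.2) = 9.2 kips → weld metal.

9.2 kips (weld metal governs)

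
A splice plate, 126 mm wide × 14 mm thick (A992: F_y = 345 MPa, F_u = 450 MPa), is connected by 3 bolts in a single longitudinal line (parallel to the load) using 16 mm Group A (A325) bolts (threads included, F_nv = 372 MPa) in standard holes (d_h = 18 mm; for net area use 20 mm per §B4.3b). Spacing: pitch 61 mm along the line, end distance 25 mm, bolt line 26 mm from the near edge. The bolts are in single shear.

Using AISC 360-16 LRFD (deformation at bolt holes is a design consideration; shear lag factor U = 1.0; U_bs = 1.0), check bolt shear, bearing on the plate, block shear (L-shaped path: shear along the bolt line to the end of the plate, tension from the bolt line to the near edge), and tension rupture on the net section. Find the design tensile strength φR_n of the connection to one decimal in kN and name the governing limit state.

168.3 kN (bolt shear governs)

Bolt shear: A_b = π(16)²/4 = 201.06 mm². φR_n = 0.75 × 372 × 201.06 × 3 × 1 = 168.3 kN.
Bearing (14 mm plate, F_u = 450 MPa): end bolts L_c = 25 − 18/2 = 16, R_n = min(1.2×16×14×450, 2.4×16×14×450) = 120.96 kN/bolt; interior L_c = 61 − 18 = 43, R_n = 241.92 kN/bolt. φR_n = 0.75 × (1×120.96 + 2×241.92) = 453.6 kN.
Block shear: shear path 1×[25+2×61] = 1×147 mm, A_gv = 2058, A_nv = 1×(147 − 2.5×20)×14 = 1358 mm²; tension to near edge: (26 − 0.5×20)×14 = 224 mm². R_n = min(0.6×450×1358, 0.6×345×2058) + 1.0×450×224 = min(366.66, 426.01) + 100.8 = 467.46 kN. φR_n = 0.75 × 467.46 = 350.6 kN.
Tension rupture (net): A_n = (126 − 1×20)×14 = 1484 mm² (U = 1.0, A_e = A_n). φR_n = 0.75 × 450 × 1484 = 500.9 kN.
Governing: min(168.3, 453.6, 350.6, 500.9) = 168.3 kN → bolt shear.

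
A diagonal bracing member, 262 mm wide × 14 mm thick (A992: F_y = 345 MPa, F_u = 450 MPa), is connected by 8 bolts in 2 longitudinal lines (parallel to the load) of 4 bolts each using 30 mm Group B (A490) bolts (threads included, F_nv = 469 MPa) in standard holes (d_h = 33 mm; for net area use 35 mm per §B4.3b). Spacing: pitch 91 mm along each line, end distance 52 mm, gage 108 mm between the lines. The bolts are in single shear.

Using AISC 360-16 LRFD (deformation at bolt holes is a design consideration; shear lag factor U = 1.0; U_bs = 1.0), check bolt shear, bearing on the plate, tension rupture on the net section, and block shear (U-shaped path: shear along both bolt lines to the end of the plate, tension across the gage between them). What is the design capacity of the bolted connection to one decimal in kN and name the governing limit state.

Bolt shear: A_b = π(30)²/4 = 706.86 mm². φR_n = 0.75 × 469 × 706.86 × 8 × 1 = 1989.1 kN.
Bearing (14 mm plate, F_u = 450 MPa): end bolts L_c = 52 − 33/2 = 35.5, R_n = min(1.2×35.5×14×450, 2.4×30×14×450) = 268.38 kN/bolt; interior L_c = 91 − 33 = 58, R_n = 438.48 kN/bolt. φR_n = 0.75 × (2×268.38 + 6×438.48) = 2375.7 kN.
Tension rupture (net): A_n = (262 − 2×35)×14 = 2688 mm² (U = 1.0, A_e = A_n). φR_n = 0.75 × 450 × 2688 = 907.2 kN.
Block shear: shear path 2×[52+3×91] = 2×325 mm, A_gv = 9100, A_nv = 2×(325 − 3.5×35)×14 = 5670 mm²; tension across gage: (108 − 1×35)×14 = 1022 mm². R_n = min(0.6×450×5670, 0.6×345×9100) + 1.0×450×1022 = min(1530.9, 1883.7) + 459.9 = 1990.8 kN. φR_n = 0.75 × 1990.8 = 1493.1 kN.
Governing: min(1989.1, 2375.7, 907.2, 1493.1) = 907.2 kN → net-section rupture.

907.2 kN (net-section rupture governs)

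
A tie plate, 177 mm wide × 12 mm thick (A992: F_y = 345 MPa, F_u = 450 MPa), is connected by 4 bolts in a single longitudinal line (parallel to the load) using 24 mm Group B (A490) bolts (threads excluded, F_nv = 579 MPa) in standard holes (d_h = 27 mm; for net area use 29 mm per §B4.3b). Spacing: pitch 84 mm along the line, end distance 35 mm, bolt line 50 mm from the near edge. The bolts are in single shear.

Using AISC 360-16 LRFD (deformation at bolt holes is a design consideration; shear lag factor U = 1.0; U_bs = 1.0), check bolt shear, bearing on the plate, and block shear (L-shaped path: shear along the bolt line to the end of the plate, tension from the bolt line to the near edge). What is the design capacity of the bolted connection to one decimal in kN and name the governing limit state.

Bolt shear: A_b = π(24)²/4 = 452.39 mm². φR_n = 0.75 × 579 × 452.39 × 4 × 1 = 785.8 kN.
Bearing (12 mm plate, F_u = 450 MPa): end bolts L_c = 35 − 27/2 = 21.5, R_n = min(1.2×21.5×12×450, 2.4×24×12×450) = 139.32 kN/bolt; interior L_c = 84 − 27 = 57, R_n = 311.04 kN/bolt. φR_n = 0.75 × (1×139.32 + 3×311.04) = 804.3 kN.
Block shear: shear path 1×[35+3×84] = 1×287 mm, A_gv = 3444, A_nv = 1×(287 − 3.5×29)×12 = 2226 mm²; tension to near edge: (50 − 0.5×29)×12 = 426 mm². R_n = min(0.6×450×2226, 0.6×345×3444) + 1.0×450×426 = min(601.02, 712.91) + 191.7 = 792.72 kN. φR_n = 0.75 × 792.72 = 594.5 kN.
Governing: min(785.8, 804.3, 594.5) = 594.5 kN → block shear.

594.5 kN (block shear governs)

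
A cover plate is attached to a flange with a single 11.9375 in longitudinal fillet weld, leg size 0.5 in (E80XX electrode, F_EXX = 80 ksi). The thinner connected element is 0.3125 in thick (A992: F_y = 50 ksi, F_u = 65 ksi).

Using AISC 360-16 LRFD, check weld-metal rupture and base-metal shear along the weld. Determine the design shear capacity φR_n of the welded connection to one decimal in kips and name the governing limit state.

109.1 kips (base-metal shear governs)

Weld metal: throat = 0.707×0.5 = 0.3535 in, L = 11.9375 in. φR_n = 0.75 × 0.6 × 80 × 0.3535 × 11.9375 = 151.9 kips.
Base metal shear (0.3125 in plate): yield φR_n = 1.0×0.6×50×0.3125×11.9375 = 111.9 kips; rupture φR_n = 0.75×0.6×65×0.3125×11.9375 = 109.1 kips; take 109.1 kips (rupture).
Governing: min(151.9, 109.1) = 109.1 kips → base-metal shear.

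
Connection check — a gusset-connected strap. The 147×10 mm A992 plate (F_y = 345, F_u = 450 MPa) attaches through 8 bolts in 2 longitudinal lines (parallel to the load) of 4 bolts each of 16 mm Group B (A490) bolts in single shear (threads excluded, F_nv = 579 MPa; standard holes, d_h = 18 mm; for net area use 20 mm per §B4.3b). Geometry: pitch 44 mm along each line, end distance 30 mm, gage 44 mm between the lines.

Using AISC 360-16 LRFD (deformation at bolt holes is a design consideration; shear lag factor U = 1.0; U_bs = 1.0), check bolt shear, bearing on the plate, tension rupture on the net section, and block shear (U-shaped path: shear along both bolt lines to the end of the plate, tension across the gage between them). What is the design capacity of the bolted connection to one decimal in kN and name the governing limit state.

361.1 kN (net-section rupture governs)

Bolt shear: A_b = π(16)²/4 = 201.06 mm². φR_n = 0.75 × 579 × 201.06 × 8 × 1 = 698.5 kN.
Bearing (10 mm plate, F_u = 450 MPa): end bolts L_c = 30 − 18/2 = 21, R_n = min(1.2×21×10×450, 2.4×16×10×450) = 113.4 kN/bolt; interior L_c = 44 − 18 = 26, R_n = 140.4 kN/bolt. φR_n = 0.75 × (2×113.4 + 6×140.4) = 801.9 kN.
Tension rupture (net): A_n = (147 − 2×20)×10 = 1070 mm² (U = 1.0, A_e = A_n). φR_n = 0.75 × 450 × 1070 = 361.1 kN.
Block shear: shear path 2×[30+3×44] = 2×162 mm, A_gv = 3240, A_nv = 2×(162 − 3.5×20)×10 = 1840 mm²; tension across gage: (44 − 1×20)×10 = 240 mm². R_n = min(0.6×450×1840, 0.6×345×3240) + 1.0×450×240 = min(496.8, 670.68) + 108 = 604.8 kN. φR_n = 0.75 × 604.8 = 453.6 kN.
Governing: min(698.5, 801.9, 361.1, 453.6) = 361.1 kN → net-section rupture.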